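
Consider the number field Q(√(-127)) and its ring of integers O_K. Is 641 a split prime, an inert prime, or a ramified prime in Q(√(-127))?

-127 mod 4 = 1, hence disc K = -127 and O_K = ℤ[(1+√-127)/2].
641 ∤ -127, so 641 is unramified.
Legendre symbol by Euler's criterion: (-127/641) ≡ (-127)^320 ≡ 640 (mod 641), i.e. (-127/641) = -1.
d is a non-residue mod p, hence 641 remains inert in O_K.

641 remains inert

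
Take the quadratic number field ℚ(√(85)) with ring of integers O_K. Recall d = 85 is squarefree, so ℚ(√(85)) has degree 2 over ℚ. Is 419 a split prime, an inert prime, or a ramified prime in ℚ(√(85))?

remains prime (inert)

d = 85 ≡ 1 (mod 4), so O_K = ℤ[(1+√85)/2] and disc(K) = d = 85.
disc(K) = 85 is not divisible by 419; 419 is unramified.
(85/419) = 85^209 mod 419 = 418, giving Legendre symbol -1.
Legendre symbol -1 ⇒ 419 is inert.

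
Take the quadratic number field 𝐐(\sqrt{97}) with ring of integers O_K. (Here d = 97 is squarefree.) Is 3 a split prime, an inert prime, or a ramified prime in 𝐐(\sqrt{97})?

d = 97 ≡ 1 (mod 4), so O_K = ℤ[(1+√97)/2] and disc(K) = d = 97.
Since gcd(3, 97) = 1 the prime 3 does not ramify.
Legendre symbol by Euler's criterion: (97/3) ≡ 97^1 ≡ 1 (mod 3), i.e. (97/3) = 1.
d is a quadratic residue mod p, hence 3 splits in O_K.

split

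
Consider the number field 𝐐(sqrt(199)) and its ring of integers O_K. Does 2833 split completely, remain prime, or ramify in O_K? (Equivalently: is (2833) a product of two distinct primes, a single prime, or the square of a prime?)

p splits

d = 199 ≡ 3 (mod 4), so O_K = ℤ[√199] and disc(K) = 4d = 796.
Since gcd(2833, 796) = 1 the prime 2833 does not ramify.
(199/2833) = 199^1416 mod 2833 = 1, giving Legendre symbol 1.
(199/2833) = 1, so 2833 splits.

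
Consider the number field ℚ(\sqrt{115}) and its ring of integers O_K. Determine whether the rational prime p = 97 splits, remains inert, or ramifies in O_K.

115 mod 4 = 3, hence disc K = 4·115 = 460 and O_K = ℤ[√115].
Since gcd(97, 460) = 1 the prime 97 does not ramify.
Legendre symbol by Euler's criterion: (115/97) ≡ 115^48 ≡ 1 (mod 97), i.e. (115/97) = 1.
(115/97) = 1, so 97 splits.

split — (97) = 𝔭₁𝔭₂ with 𝔭₁ ≠ 𝔭₂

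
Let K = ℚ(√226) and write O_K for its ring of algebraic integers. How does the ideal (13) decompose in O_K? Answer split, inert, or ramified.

p is inert

Since 226 ≢ 1 mod 4, the ring of integers is ℤ[√226] with discriminant 4·226 = 904.
disc(K) = 904 is not divisible by 13; 13 is unramified.
Compute (226/13) via Euler: 5^((13-1)/2) mod 13 = 12, so (226/13) = -1.
d is a non-residue mod p, hence 13 remains inert in O_K.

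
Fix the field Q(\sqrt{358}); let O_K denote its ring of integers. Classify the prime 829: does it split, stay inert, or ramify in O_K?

p splits

358 mod 4 = 2, hence disc K = 4·358 = 1432 and O_K = ℤ[√358].
829 ∤ 1432, so 829 is unramified.
Compute (358/829) via Euler: 358^((829-1)/2) mod 829 = 1, so (358/829) = 1.
(358/829) = 1, so 829 splits.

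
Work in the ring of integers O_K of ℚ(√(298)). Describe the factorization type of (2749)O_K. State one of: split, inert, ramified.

2749 remains inert

298 mod 4 = 2, hence disc K = 4·298 = 1192 and O_K = ℤ[√298].
Since gcd(2749, 1192) = 1 the prime 2749 does not ramify.
(298/2749) = 298^1374 mod 2749 = 2748, giving Legendre symbol -1.
d is a non-residue mod p, hence 2749 remains inert in O_K.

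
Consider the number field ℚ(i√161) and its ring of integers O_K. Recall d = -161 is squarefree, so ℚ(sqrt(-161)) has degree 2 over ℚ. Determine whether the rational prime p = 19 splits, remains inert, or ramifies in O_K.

19 remains inert

Since -161 ≢ 1 mod 4, the ring of integers is ℤ[√-161] with discriminant 4·(-161) = -644.
disc(K) = -644 is not divisible by 19; 19 is unramified.
(-161/19) = 10^9 mod 19 = 18, giving Legendre symbol -1.
(-161/19) = -1, so 19 is inert.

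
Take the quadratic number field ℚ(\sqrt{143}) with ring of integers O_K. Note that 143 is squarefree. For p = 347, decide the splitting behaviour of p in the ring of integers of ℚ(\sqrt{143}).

split — (347) = 𝔭₁𝔭₂ with 𝔭₁ ≠ 𝔭₂

Since 143 ≢ 1 mod 4, the ring of integers is ℤ[√143] with discriminant 4·143 = 572.
disc(K) = 572 is not divisible by 347; 347 is unramified.
(143/347) = 143^173 mod 347 = 1, giving Legendre symbol 1.
d is a quadratic residue mod p, hence 347 splits in O_K.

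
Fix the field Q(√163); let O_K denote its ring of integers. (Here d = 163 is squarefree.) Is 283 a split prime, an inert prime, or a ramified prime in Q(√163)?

p splits

163 mod 4 = 3, hence disc K = 4·163 = 652 and O_K = ℤ[√163].
Since gcd(283, 652) = 1 the prime 283 does not ramify.
(163/283) = 163^141 mod 283 = 1, giving Legendre symbol 1.
Legendre symbol 1 ⇒ 283 is split.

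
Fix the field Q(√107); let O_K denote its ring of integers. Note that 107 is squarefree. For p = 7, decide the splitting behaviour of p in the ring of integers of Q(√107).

splits completely

d = 107 ≡ 3 (mod 4), so O_K = ℤ[√107] and disc(K) = 4d = 428.
disc(K) = 428 is not divisible by 7; 7 is unramified.
(107/7) = 2^3 mod 7 = 1, giving Legendre symbol 1.
(107/7) = 1, so 7 splits.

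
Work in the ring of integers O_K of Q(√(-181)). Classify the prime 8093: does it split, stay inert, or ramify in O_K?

d = -181 ≡ 3 (mod 4), so O_K = ℤ[√-181] and disc(K) = 4d = -724.
8093 ∤ -724, so 8093 is unramified.
(-181/8093) = 7912^4046 mod 8093 = 1, giving Legendre symbol 1.
d is a quadratic residue mod p, hence 8093 splits in O_K.

split — (8093) = 𝔭₁𝔭₂ with 𝔭₁ ≠ 𝔭₂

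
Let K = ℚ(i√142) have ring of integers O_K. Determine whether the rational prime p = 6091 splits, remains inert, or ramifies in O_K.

6091 splits in O_K

Since -142 ≢ 1 mod 4, the ring of integers is ℤ[√-142] with discriminant 4·(-142) = -568.
6091 ∤ -568, so 6091 is unramified.
Compute (-142/6091) via Euler: 5949^((6091-1)/2) mod 6091 = 1, so (-142/6091) = 1.
d is a quadratic residue mod p, hence 6091 splits in O_K.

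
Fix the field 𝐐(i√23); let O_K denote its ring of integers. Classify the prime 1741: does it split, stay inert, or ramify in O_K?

p splits

Since -23 ≡ 1 mod 4, the ring of integers is ℤ[(1+√-23)/2] with discriminant -23.
disc(K) = -23 is not divisible by 1741; 1741 is unramified.
Compute (-23/1741) via Euler: 1718^((1741-1)/2) mod 1741 = 1, so (-23/1741) = 1.
Legendre symbol 1 ⇒ 1741 is split.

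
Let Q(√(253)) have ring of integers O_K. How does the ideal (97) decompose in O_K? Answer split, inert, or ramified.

Since 253 ≡ 1 mod 4, the ring of integers is ℤ[(1+√253)/2] with discriminant 253.
Since gcd(97, 253) = 1 the prime 97 does not ramify.
Legendre symbol by Euler's criterion: (253/97) ≡ 253^48 ≡ 96 (mod 97), i.e. (253/97) = -1.
(253/97) = -1, so 97 is inert.

inert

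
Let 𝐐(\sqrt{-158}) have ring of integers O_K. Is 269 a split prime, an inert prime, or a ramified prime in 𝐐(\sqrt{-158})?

269 remains inert

-158 mod 4 = 2, hence disc K = 4·(-158) = -632 and O_K = ℤ[√-158].
disc(K) = -632 is not divisible by 269; 269 is unramified.
Compute (-158/269) via Euler: 111^((269-1)/2) mod 269 = 268, so (-158/269) = -1.
(-158/269) = -1, so 269 is inert.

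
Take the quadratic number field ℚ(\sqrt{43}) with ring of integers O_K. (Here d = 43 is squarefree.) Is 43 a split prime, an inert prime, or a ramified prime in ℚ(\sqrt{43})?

ramifies in O_K

d = 43 ≡ 3 (mod 4), so O_K = ℤ[√43] and disc(K) = 4d = 172.
disc(K) = 172 = 43·4, so p = 43 is ramified.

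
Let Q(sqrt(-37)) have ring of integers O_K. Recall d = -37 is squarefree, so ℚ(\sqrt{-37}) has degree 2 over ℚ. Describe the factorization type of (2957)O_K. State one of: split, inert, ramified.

2957 splits in O_K

-37 mod 4 = 3, hence disc K = 4·(-37) = -148 and O_K = ℤ[√-37].
disc(K) = -148 is not divisible by 2957; 2957 is unramified.
Legendre symbol by Euler's criterion: (-37/2957) ≡ (-37)^1478 ≡ 1 (mod 2957), i.e. (-37/2957) = 1.
(-37/2957) = 1, so 2957 splits.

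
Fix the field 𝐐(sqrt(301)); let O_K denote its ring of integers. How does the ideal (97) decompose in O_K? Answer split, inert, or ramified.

d = 301 ≡ 1 (mod 4), so O_K = ℤ[(1+√301)/2] and disc(K) = d = 301.
Since gcd(97, 301) = 1 the prime 97 does not ramify.
Euler's criterion: 301^48 mod 97 = 96. Thus (301|97) = -1.
Legendre symbol -1 ⇒ 97 is inert.

97 remains inert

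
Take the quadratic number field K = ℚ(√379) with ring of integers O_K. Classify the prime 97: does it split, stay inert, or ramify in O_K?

Since 379 ≢ 1 mod 4, the ring of integers is ℤ[√379] with discriminant 4·379 = 1516.
disc(K) = 1516 is not divisible by 97; 97 is unramified.
Compute (379/97) via Euler: 88^((97-1)/2) mod 97 = 1, so (379/97) = 1.
Legendre symbol 1 ⇒ 97 is split.

p splits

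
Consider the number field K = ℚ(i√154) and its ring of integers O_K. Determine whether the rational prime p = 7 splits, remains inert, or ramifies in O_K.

-154 mod 4 = 2, hence disc K = 4·(-154) = -616 and O_K = ℤ[√-154].
disc(K) = -616 = 7·(-88), so p = 7 is ramified.

ramified — (7) = 𝔭²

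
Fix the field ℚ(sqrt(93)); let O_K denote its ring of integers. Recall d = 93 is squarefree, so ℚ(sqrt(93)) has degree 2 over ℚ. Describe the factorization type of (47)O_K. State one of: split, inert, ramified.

p is inert

93 mod 4 = 1, hence disc K = 93 and O_K = ℤ[(1+√93)/2].
disc(K) = 93 is not divisible by 47; 47 is unramified.
Compute (93/47) via Euler: 46^((47-1)/2) mod 47 = 46, so (93/47) = -1.
Legendre symbol -1 ⇒ 47 is inert.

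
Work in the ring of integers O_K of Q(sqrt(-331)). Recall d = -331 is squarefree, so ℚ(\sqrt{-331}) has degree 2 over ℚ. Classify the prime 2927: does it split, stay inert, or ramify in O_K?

Since -331 ≡ 1 mod 4, the ring of integers is ℤ[(1+√-331)/2] with discriminant -331.
2927 ∤ -331, so 2927 is unramified.
Compute (-331/2927) via Euler: 2596^((2927-1)/2) mod 2927 = 1, so (-331/2927) = 1.
(-331/2927) = 1, so 2927 splits.

splits completely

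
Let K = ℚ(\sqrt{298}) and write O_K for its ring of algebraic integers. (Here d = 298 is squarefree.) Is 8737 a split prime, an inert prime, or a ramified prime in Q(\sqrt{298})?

split

Since 298 ≢ 1 mod 4, the ring of integers is ℤ[√298] with discriminant 4·298 = 1192.
disc(K) = 1192 is not divisible by 8737; 8737 is unramified.
Compute (298/8737) via Euler: 298^((8737-1)/2) mod 8737 = 1, so (298/8737) = 1.
Legendre symbol 1 ⇒ 8737 is split.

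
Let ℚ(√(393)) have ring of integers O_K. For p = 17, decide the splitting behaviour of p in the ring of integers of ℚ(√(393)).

Since 393 ≡ 1 mod 4, the ring of integers is ℤ[(1+√393)/2] with discriminant 393.
disc(K) = 393 is not divisible by 17; 17 is unramified.
Legendre symbol by Euler's criterion: (393/17) ≡ 393^8 ≡ 1 (mod 17), i.e. (393/17) = 1.
Legendre symbol 1 ⇒ 17 is split.

split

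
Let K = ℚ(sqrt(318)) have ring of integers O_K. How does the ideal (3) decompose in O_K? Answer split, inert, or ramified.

318 mod 4 = 2, hence disc K = 4·318 = 1272 and O_K = ℤ[√318].
disc(K) = 1272 = 3·424, so p = 3 is ramified.

ramifies in O_K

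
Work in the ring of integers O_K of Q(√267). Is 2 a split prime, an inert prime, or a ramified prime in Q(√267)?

2 is ramified

d = 267 ≡ 3 (mod 4), so O_K = ℤ[√267] and disc(K) = 4d = 1068.
2 divides disc(K) = 1068, so 2 ramifies.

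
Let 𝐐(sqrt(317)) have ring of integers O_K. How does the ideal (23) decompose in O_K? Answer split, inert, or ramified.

Since 317 ≡ 1 mod 4, the ring of integers is ℤ[(1+√317)/2] with discriminant 317.
Since gcd(23, 317) = 1 the prime 23 does not ramify.
Compute (317/23) via Euler: 18^((23-1)/2) mod 23 = 1, so (317/23) = 1.
d is a quadratic residue mod p, hence 23 splits in O_K.

p splits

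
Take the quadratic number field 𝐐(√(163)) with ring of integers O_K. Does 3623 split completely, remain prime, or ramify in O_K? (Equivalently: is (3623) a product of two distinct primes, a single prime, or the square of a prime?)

splits completely

Since 163 ≢ 1 mod 4, the ring of integers is ℤ[√163] with discriminant 4·163 = 652.
3623 ∤ 652, so 3623 is unramified.
Legendre symbol by Euler's criterion: (163/3623) ≡ 163^1811 ≡ 1 (mod 3623), i.e. (163/3623) = 1.
Legendre symbol 1 ⇒ 3623 is split.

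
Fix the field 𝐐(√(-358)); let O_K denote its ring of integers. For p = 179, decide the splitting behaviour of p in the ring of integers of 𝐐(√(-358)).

-358 mod 4 = 2, hence disc K = 4·(-358) = -1432 and O_K = ℤ[√-358].
179 divides disc(K) = -1432, so 179 ramifies.

ramifies in O_K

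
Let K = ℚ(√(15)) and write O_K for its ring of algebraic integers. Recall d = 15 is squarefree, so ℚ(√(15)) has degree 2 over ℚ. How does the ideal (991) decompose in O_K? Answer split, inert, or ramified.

991 remains inert

d = 15 ≡ 3 (mod 4), so O_K = ℤ[√15] and disc(K) = 4d = 60.
disc(K) = 60 is not divisible by 991; 991 is unramified.
Euler's criterion: 15^495 mod 991 = 990. Thus (15|991) = -1.
Legendre symbol -1 ⇒ 991 is inert.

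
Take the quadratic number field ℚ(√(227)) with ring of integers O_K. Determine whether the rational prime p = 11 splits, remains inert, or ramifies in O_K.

227 mod 4 = 3, hence disc K = 4·227 = 908 and O_K = ℤ[√227].
11 ∤ 908, so 11 is unramified.
(227/11) = 7^5 mod 11 = 10, giving Legendre symbol -1.
(227/11) = -1, so 11 is inert.

remains prime (inert)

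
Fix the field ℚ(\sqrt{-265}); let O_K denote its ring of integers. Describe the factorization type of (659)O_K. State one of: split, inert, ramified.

Since -265 ≢ 1 mod 4, the ring of integers is ℤ[√-265] with discriminant 4·(-265) = -1060.
659 ∤ -1060, so 659 is unramified.
Euler's criterion: (-265)^329 mod 659 = 1. Thus (-265|659) = 1.
d is a quadratic residue mod p, hence 659 splits in O_K.

splits completely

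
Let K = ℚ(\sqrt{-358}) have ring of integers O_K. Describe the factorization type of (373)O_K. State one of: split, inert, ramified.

373 remains inert

d = -358 ≡ 2 (mod 4), so O_K = ℤ[√-358] and disc(K) = 4d = -1432.
disc(K) = -1432 is not divisible by 373; 373 is unramified.
Compute (-358/373) via Euler: 15^((373-1)/2) mod 373 = 372, so (-358/373) = -1.
Legendre symbol -1 ⇒ 373 is inert.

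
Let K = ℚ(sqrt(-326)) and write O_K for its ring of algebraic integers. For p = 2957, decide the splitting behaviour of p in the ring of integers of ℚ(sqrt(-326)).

-326 mod 4 = 2, hence disc K = 4·(-326) = -1304 and O_K = ℤ[√-326].
disc(K) = -1304 is not divisible by 2957; 2957 is unramified.
Legendre symbol by Euler's criterion: (-326/2957) ≡ (-326)^1478 ≡ 1 (mod 2957), i.e. (-326/2957) = 1.
Legendre symbol 1 ⇒ 2957 is split.

p splits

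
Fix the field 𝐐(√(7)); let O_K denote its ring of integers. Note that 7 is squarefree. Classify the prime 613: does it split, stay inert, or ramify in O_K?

split — (613) = 𝔭₁𝔭₂ with 𝔭₁ ≠ 𝔭₂

Since 7 ≢ 1 mod 4, the ring of integers is ℤ[√7] with discriminant 4·7 = 28.
Since gcd(613, 28) = 1 the prime 613 does not ramify.
Compute (7/613) via Euler: 7^((613-1)/2) mod 613 = 1, so (7/613) = 1.
(7/613) = 1, so 613 splits.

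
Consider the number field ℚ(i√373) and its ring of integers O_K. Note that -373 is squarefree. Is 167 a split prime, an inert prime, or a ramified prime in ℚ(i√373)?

p splits

-373 mod 4 = 3, hence disc K = 4·(-373) = -1492 and O_K = ℤ[√-373].
disc(K) = -1492 is not divisible by 167; 167 is unramified.
Legendre symbol by Euler's criterion: (-373/167) ≡ (-373)^83 ≡ 1 (mod 167), i.e. (-373/167) = 1.
Legendre symbol 1 ⇒ 167 is split.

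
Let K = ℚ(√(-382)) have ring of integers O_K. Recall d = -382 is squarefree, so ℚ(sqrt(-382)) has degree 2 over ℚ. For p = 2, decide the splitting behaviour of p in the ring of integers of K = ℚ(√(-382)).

2 is ramified

Since -382 ≢ 1 mod 4, the ring of integers is ℤ[√-382] with discriminant 4·(-382) = -1528.
Ramification test: 2 | -1528. The prime 2 ramifies in K.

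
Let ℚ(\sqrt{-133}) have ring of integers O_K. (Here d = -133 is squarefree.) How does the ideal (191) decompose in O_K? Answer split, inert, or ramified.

191 remains inert

Since -133 ≢ 1 mod 4, the ring of integers is ℤ[√-133] with discriminant 4·(-133) = -532.
disc(K) = -532 is not divisible by 191; 191 is unramified.
Euler's criterion: (-133)^95 mod 191 = 190. Thus (-133|191) = -1.
d is a non-residue mod p, hence 191 remains inert in O_K.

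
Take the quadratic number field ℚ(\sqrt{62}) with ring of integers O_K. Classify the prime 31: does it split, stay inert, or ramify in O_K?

Since 62 ≢ 1 mod 4, the ring of integers is ℤ[√62] with discriminant 4·62 = 248.
31 divides disc(K) = 248, so 31 ramifies.

ramified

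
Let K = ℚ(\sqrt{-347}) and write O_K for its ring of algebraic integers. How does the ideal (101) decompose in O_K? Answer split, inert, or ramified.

101 remains inert

Since -347 ≡ 1 mod 4, the ring of integers is ℤ[(1+√-347)/2] with discriminant -347.
Since gcd(101, -347) = 1 the prime 101 does not ramify.
Euler's criterion: (-347)^50 mod 101 = 100. Thus (-347|101) = -1.
d is a non-residue mod p, hence 101 remains inert in O_K.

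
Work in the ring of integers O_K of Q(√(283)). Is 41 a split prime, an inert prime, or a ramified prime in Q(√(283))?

d = 283 ≡ 3 (mod 4), so O_K = ℤ[√283] and disc(K) = 4d = 1132.
disc(K) = 1132 is not divisible by 41; 41 is unramified.
(283/41) = 37^20 mod 41 = 1, giving Legendre symbol 1.
Legendre symbol 1 ⇒ 41 is split.

41 splits in O_K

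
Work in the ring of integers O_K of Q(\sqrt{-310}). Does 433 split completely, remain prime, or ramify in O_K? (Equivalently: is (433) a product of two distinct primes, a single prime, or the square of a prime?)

Since -310 ≢ 1 mod 4, the ring of integers is ℤ[√-310] with discriminant 4·(-310) = -1240.
433 ∤ -1240, so 433 is unramified.
Compute (-310/433) via Euler: 123^((433-1)/2) mod 433 = 1, so (-310/433) = 1.
d is a quadratic residue mod p, hence 433 splits in O_K.

splits completely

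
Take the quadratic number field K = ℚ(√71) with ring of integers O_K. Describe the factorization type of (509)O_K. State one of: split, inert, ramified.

splits completely

Since 71 ≢ 1 mod 4, the ring of integers is ℤ[√71] with discriminant 4·71 = 284.
disc(K) = 284 is not divisible by 509; 509 is unramified.
Legendre symbol by Euler's criterion: (71/509) ≡ 71^254 ≡ 1 (mod 509), i.e. (71/509) = 1.
(71/509) = 1, so 509 splits.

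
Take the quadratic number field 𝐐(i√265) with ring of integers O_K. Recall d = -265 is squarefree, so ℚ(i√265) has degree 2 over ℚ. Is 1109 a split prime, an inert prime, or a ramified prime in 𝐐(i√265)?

Since -265 ≢ 1 mod 4, the ring of integers is ℤ[√-265] with discriminant 4·(-265) = -1060.
1109 ∤ -1060, so 1109 is unramified.
Compute (-265/1109) via Euler: 844^((1109-1)/2) mod 1109 = 1, so (-265/1109) = 1.
Legendre symbol 1 ⇒ 1109 is split.

splits completely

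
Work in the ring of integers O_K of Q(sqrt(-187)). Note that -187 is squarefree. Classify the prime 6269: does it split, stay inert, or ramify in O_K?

inert

d = -187 ≡ 1 (mod 4), so O_K = ℤ[(1+√-187)/2] and disc(K) = d = -187.
Since gcd(6269, -187) = 1 the prime 6269 does not ramify.
Compute (-187/6269) via Euler: 6082^((6269-1)/2) mod 6269 = 6268, so (-187/6269) = -1.
d is a non-residue mod p, hence 6269 remains inert in O_K.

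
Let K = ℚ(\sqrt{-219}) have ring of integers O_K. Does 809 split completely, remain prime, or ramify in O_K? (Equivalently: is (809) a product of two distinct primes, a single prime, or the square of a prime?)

d = -219 ≡ 1 (mod 4), so O_K = ℤ[(1+√-219)/2] and disc(K) = d = -219.
disc(K) = -219 is not divisible by 809; 809 is unramified.
Legendre symbol by Euler's criterion: (-219/809) ≡ (-219)^404 ≡ 808 (mod 809), i.e. (-219/809) = -1.
(-219/809) = -1, so 809 is inert.

remains prime (inert)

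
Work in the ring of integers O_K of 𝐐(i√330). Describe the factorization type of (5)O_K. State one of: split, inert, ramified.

5 is ramified

Since -330 ≢ 1 mod 4, the ring of integers is ℤ[√-330] with discriminant 4·(-330) = -1320.
5 divides disc(K) = -1320, so 5 ramifies.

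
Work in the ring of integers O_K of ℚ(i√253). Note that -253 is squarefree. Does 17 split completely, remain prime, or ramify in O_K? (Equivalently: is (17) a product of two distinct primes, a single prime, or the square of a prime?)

-253 mod 4 = 3, hence disc K = 4·(-253) = -1012 and O_K = ℤ[√-253].
disc(K) = -1012 is not divisible by 17; 17 is unramified.
Compute (-253/17) via Euler: 2^((17-1)/2) mod 17 = 1, so (-253/17) = 1.
(-253/17) = 1, so 17 splits.

splits completely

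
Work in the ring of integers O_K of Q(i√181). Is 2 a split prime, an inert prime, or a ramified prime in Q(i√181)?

-181 mod 4 = 3, hence disc K = 4·(-181) = -724 and O_K = ℤ[√-181].
2 divides disc(K) = -724, so 2 ramifies.

ramified — (2) = 𝔭²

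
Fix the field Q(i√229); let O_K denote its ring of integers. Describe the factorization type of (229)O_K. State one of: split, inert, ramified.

ramified — (229) = 𝔭²

Since -229 ≢ 1 mod 4, the ring of integers is ℤ[√-229] with discriminant 4·(-229) = -916.
disc(K) = -916 = 229·(-4), so p = 229 is ramified.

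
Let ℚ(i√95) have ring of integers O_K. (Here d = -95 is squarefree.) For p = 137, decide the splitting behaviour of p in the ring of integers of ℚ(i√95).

remains prime (inert)

Since -95 ≡ 1 mod 4, the ring of integers is ℤ[(1+√-95)/2] with discriminant -95.
Since gcd(137, -95) = 1 the prime 137 does not ramify.
Legendre symbol by Euler's criterion: (-95/137) ≡ (-95)^68 ≡ 136 (mod 137), i.e. (-95/137) = -1.
d is a non-residue mod p, hence 137 remains inert in O_K.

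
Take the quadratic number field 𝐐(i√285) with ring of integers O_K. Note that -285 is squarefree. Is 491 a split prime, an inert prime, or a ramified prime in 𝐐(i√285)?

Since -285 ≢ 1 mod 4, the ring of integers is ℤ[√-285] with discriminant 4·(-285) = -1140.
disc(K) = -1140 is not divisible by 491; 491 is unramified.
Compute (-285/491) via Euler: 206^((491-1)/2) mod 491 = 1, so (-285/491) = 1.
d is a quadratic residue mod p, hence 491 splits in O_K.

491 splits in O_K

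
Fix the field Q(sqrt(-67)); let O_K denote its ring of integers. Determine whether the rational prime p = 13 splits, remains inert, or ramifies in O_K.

p is inert

Since -67 ≡ 1 mod 4, the ring of integers is ℤ[(1+√-67)/2] with discriminant -67.
Since gcd(13, -67) = 1 the prime 13 does not ramify.
Compute (-67/13) via Euler: 11^((13-1)/2) mod 13 = 12, so (-67/13) = -1.
(-67/13) = -1, so 13 is inert.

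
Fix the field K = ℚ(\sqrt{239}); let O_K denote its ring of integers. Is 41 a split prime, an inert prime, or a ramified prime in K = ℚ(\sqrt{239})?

Since 239 ≢ 1 mod 4, the ring of integers is ℤ[√239] with discriminant 4·239 = 956.
41 ∤ 956, so 41 is unramified.
Euler's criterion: 239^20 mod 41 = 40. Thus (239|41) = -1.
Legendre symbol -1 ⇒ 41 is inert.

41 remains inert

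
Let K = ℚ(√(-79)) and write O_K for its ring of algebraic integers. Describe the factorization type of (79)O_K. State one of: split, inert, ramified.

d = -79 ≡ 1 (mod 4), so O_K = ℤ[(1+√-79)/2] and disc(K) = d = -79.
79 divides disc(K) = -79, so 79 ramifies.

79 is ramified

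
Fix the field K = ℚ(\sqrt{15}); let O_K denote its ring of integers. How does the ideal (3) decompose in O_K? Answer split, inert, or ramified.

p ramifies

Since 15 ≢ 1 mod 4, the ring of integers is ℤ[√15] with discriminant 4·15 = 60.
disc(K) = 60 = 3·20, so p = 3 is ramified.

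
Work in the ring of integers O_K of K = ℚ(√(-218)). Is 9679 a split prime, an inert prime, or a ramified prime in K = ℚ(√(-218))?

inert — (9679) stays prime in O_K

-218 mod 4 = 2, hence disc K = 4·(-218) = -872 and O_K = ℤ[√-218].
9679 ∤ -872, so 9679 is unramified.
Legendre symbol by Euler's criterion: (-218/9679) ≡ (-218)^4839 ≡ 9678 (mod 9679), i.e. (-218/9679) = -1.
(-218/9679) = -1, so 9679 is inert.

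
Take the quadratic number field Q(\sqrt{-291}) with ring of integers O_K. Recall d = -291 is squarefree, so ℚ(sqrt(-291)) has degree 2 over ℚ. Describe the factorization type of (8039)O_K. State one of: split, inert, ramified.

remains prime (inert)

d = -291 ≡ 1 (mod 4), so O_K = ℤ[(1+√-291)/2] and disc(K) = d = -291.
Since gcd(8039, -291) = 1 the prime 8039 does not ramify.
Compute (-291/8039) via Euler: 7748^((8039-1)/2) mod 8039 = 8038, so (-291/8039) = -1.
Legendre symbol -1 ⇒ 8039 is inert.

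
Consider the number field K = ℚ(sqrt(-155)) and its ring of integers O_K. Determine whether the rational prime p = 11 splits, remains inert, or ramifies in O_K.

Since -155 ≡ 1 mod 4, the ring of integers is ℤ[(1+√-155)/2] with discriminant -155.
Since gcd(11, -155) = 1 the prime 11 does not ramify.
Euler's criterion: (-155)^5 mod 11 = 10. Thus (-155|11) = -1.
Legendre symbol -1 ⇒ 11 is inert.

11 remains inert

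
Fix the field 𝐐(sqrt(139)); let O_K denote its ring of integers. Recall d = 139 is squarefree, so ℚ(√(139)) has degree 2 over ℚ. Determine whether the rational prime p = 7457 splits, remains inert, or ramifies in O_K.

7457 remains inert

139 mod 4 = 3, hence disc K = 4·139 = 556 and O_K = ℤ[√139].
disc(K) = 556 is not divisible by 7457; 7457 is unramified.
Euler's criterion: 139^3728 mod 7457 = 7456. Thus (139|7457) = -1.
d is a non-residue mod p, hence 7457 remains inert in O_K.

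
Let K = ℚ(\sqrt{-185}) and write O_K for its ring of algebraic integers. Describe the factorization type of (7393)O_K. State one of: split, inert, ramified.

remains prime (inert)

d = -185 ≡ 3 (mod 4), so O_K = ℤ[√-185] and disc(K) = 4d = -740.
7393 ∤ -740, so 7393 is unramified.
Euler's criterion: (-185)^3696 mod 7393 = 7392. Thus (-185|7393) = -1.
(-185/7393) = -1, so 7393 is inert.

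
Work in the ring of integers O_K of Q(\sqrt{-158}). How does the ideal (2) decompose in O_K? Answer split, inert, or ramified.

p ramifies

-158 mod 4 = 2, hence disc K = 4·(-158) = -632 and O_K = ℤ[√-158].
Ramification test: 2 | -632. The prime 2 ramifies in K.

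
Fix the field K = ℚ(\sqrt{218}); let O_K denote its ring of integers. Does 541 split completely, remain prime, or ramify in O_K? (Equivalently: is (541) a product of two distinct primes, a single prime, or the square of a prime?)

218 mod 4 = 2, hence disc K = 4·218 = 872 and O_K = ℤ[√218].
disc(K) = 872 is not divisible by 541; 541 is unramified.
Legendre symbol by Euler's criterion: (218/541) ≡ 218^270 ≡ 540 (mod 541), i.e. (218/541) = -1.
Legendre symbol -1 ⇒ 541 is inert.

inert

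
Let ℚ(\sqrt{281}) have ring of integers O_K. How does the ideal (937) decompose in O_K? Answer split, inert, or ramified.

281 mod 4 = 1, hence disc K = 281 and O_K = ℤ[(1+√281)/2].
937 ∤ 281, so 937 is unramified.
(281/937) = 281^468 mod 937 = 936, giving Legendre symbol -1.
Legendre symbol -1 ⇒ 937 is inert.

inert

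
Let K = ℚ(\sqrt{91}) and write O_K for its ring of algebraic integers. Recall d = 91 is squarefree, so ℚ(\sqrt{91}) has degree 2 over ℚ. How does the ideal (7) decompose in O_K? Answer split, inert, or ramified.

Since 91 ≢ 1 mod 4, the ring of integers is ℤ[√91] with discriminant 4·91 = 364.
Ramification test: 7 | 364. The prime 7 ramifies in K.

7 is ramified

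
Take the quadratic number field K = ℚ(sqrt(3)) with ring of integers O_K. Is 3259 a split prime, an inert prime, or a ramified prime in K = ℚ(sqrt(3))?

Since 3 ≢ 1 mod 4, the ring of integers is ℤ[√3] with discriminant 4·3 = 12.
disc(K) = 12 is not divisible by 3259; 3259 is unramified.
Compute (3/3259) via Euler: 3^((3259-1)/2) mod 3259 = 3258, so (3/3259) = -1.
d is a non-residue mod p, hence 3259 remains inert in O_K.

inert — (3259) stays prime in O_K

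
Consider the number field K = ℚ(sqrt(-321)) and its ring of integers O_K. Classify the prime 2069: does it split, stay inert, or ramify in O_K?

d = -321 ≡ 3 (mod 4), so O_K = ℤ[√-321] and disc(K) = 4d = -1284.
Since gcd(2069, -1284) = 1 the prime 2069 does not ramify.
Legendre symbol by Euler's criterion: (-321/2069) ≡ (-321)^1034 ≡ 2068 (mod 2069), i.e. (-321/2069) = -1.
(-321/2069) = -1, so 2069 is inert.

remains prime (inert)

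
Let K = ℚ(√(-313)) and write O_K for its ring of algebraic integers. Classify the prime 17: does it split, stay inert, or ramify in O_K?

p is inert

-313 mod 4 = 3, hence disc K = 4·(-313) = -1252 and O_K = ℤ[√-313].
17 ∤ -1252, so 17 is unramified.
(-313/17) = 10^8 mod 17 = 16, giving Legendre symbol -1.
d is a non-residue mod p, hence 17 remains inert in O_K.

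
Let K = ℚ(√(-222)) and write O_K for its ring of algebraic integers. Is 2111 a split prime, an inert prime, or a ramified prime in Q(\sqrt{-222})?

2111 splits in O_K

-222 mod 4 = 2, hence disc K = 4·(-222) = -888 and O_K = ℤ[√-222].
Since gcd(2111, -888) = 1 the prime 2111 does not ramify.
Compute (-222/2111) via Euler: 1889^((2111-1)/2) mod 2111 = 1, so (-222/2111) = 1.
Legendre symbol 1 ⇒ 2111 is split.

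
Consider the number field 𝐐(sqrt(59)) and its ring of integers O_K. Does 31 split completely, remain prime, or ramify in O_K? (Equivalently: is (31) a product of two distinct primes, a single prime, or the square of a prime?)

59 mod 4 = 3, hence disc K = 4·59 = 236 and O_K = ℤ[√59].
31 ∤ 236, so 31 is unramified.
Compute (59/31) via Euler: 28^((31-1)/2) mod 31 = 1, so (59/31) = 1.
Legendre symbol 1 ⇒ 31 is split.

p splits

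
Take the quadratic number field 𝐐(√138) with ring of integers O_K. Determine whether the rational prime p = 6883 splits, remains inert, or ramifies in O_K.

6883 remains inert

d = 138 ≡ 2 (mod 4), so O_K = ℤ[√138] and disc(K) = 4d = 552.
Since gcd(6883, 552) = 1 the prime 6883 does not ramify.
Compute (138/6883) via Euler: 138^((6883-1)/2) mod 6883 = 6882, so (138/6883) = -1.
(138/6883) = -1, so 6883 is inert.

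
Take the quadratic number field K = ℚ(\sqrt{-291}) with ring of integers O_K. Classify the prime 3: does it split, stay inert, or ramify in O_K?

p ramifies

-291 mod 4 = 1, hence disc K = -291 and O_K = ℤ[(1+√-291)/2].
disc(K) = -291 = 3·(-97), so p = 3 is ramified.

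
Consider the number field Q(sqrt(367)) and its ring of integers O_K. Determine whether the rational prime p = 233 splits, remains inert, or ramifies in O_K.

inert

d = 367 ≡ 3 (mod 4), so O_K = ℤ[√367] and disc(K) = 4d = 1468.
Since gcd(233, 1468) = 1 the prime 233 does not ramify.
Legendre symbol by Euler's criterion: (367/233) ≡ 367^116 ≡ 232 (mod 233), i.e. (367/233) = -1.
d is a non-residue mod p, hence 233 remains inert in O_K.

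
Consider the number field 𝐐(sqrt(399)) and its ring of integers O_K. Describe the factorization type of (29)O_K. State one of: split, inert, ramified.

d = 399 ≡ 3 (mod 4), so O_K = ℤ[√399] and disc(K) = 4d = 1596.
29 ∤ 1596, so 29 is unramified.
Legendre symbol by Euler's criterion: (399/29) ≡ 399^14 ≡ 1 (mod 29), i.e. (399/29) = 1.
Legendre symbol 1 ⇒ 29 is split.

p splits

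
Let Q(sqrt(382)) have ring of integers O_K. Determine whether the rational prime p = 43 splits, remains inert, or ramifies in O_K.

43 splits in O_K

Since 382 ≢ 1 mod 4, the ring of integers is ℤ[√382] with discriminant 4·382 = 1528.
disc(K) = 1528 is not divisible by 43; 43 is unramified.
Compute (382/43) via Euler: 38^((43-1)/2) mod 43 = 1, so (382/43) = 1.
d is a quadratic residue mod p, hence 43 splits in O_K.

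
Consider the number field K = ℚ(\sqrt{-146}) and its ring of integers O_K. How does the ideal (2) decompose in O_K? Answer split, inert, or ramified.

2 is ramified

-146 mod 4 = 2, hence disc K = 4·(-146) = -584 and O_K = ℤ[√-146].
disc(K) = -584 = 2·(-292), so p = 2 is ramified.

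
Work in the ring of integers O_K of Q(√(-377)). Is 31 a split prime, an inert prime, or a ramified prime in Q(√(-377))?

Since -377 ≢ 1 mod 4, the ring of integers is ℤ[√-377] with discriminant 4·(-377) = -1508.
Since gcd(31, -1508) = 1 the prime 31 does not ramify.
Compute (-377/31) via Euler: 26^((31-1)/2) mod 31 = 30, so (-377/31) = -1.
Legendre symbol -1 ⇒ 31 is inert.

31 remains inert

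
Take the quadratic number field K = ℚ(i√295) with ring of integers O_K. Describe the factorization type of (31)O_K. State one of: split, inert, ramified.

31 remains inert

-295 mod 4 = 1, hence disc K = -295 and O_K = ℤ[(1+√-295)/2].
Since gcd(31, -295) = 1 the prime 31 does not ramify.
Euler's criterion: (-295)^15 mod 31 = 30. Thus (-295|31) = -1.
Legendre symbol -1 ⇒ 31 is inert.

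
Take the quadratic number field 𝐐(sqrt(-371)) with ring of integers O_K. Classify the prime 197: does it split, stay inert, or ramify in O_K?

splits completely

Since -371 ≡ 1 mod 4, the ring of integers is ℤ[(1+√-371)/2] with discriminant -371.
197 ∤ -371, so 197 is unramified.
(-371/197) = 23^98 mod 197 = 1, giving Legendre symbol 1.
Legendre symbol 1 ⇒ 197 is split.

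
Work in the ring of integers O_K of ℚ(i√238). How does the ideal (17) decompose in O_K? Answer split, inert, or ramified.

ramified

Since -238 ≢ 1 mod 4, the ring of integers is ℤ[√-238] with discriminant 4·(-238) = -952.
17 divides disc(K) = -952, so 17 ramifies.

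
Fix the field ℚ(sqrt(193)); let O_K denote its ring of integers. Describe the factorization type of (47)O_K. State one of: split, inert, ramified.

inert

Since 193 ≡ 1 mod 4, the ring of integers is ℤ[(1+√193)/2] with discriminant 193.
Since gcd(47, 193) = 1 the prime 47 does not ramify.
Compute (193/47) via Euler: 5^((47-1)/2) mod 47 = 46, so (193/47) = -1.
(193/47) = -1, so 47 is inert.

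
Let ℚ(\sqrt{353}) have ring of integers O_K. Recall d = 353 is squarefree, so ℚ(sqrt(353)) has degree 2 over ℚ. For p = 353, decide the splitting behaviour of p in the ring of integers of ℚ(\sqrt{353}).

Since 353 ≡ 1 mod 4, the ring of integers is ℤ[(1+√353)/2] with discriminant 353.
disc(K) = 353 = 353·1, so p = 353 is ramified.

353 is ramified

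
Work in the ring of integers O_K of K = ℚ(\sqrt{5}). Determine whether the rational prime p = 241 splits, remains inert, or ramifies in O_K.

splits completely

d = 5 ≡ 1 (mod 4), so O_K = ℤ[(1+√5)/2] and disc(K) = d = 5.
241 ∤ 5, so 241 is unramified.
Compute (5/241) via Euler: 5^((241-1)/2) mod 241 = 1, so (5/241) = 1.
Legendre symbol 1 ⇒ 241 is split.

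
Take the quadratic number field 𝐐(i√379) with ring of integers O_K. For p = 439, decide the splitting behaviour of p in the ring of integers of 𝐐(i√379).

d = -379 ≡ 1 (mod 4), so O_K = ℤ[(1+√-379)/2] and disc(K) = d = -379.
disc(K) = -379 is not divisible by 439; 439 is unramified.
Legendre symbol by Euler's criterion: (-379/439) ≡ (-379)^219 ≡ 438 (mod 439), i.e. (-379/439) = -1.
(-379/439) = -1, so 439 is inert.

remains prime (inert)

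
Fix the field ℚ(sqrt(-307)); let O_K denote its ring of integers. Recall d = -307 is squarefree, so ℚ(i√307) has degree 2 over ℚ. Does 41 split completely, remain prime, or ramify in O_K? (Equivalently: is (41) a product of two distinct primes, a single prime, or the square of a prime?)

splits completely

-307 mod 4 = 1, hence disc K = -307 and O_K = ℤ[(1+√-307)/2].
disc(K) = -307 is not divisible by 41; 41 is unramified.
Compute (-307/41) via Euler: 21^((41-1)/2) mod 41 = 1, so (-307/41) = 1.
d is a quadratic residue mod p, hence 41 splits in O_K.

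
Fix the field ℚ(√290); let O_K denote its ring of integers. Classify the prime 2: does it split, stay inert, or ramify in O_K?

ramified — (2) = 𝔭²

290 mod 4 = 2, hence disc K = 4·290 = 1160 and O_K = ℤ[√290].
2 divides disc(K) = 1160, so 2 ramifies.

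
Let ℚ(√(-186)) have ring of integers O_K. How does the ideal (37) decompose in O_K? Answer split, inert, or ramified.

d = -186 ≡ 2 (mod 4), so O_K = ℤ[√-186] and disc(K) = 4d = -744.
Since gcd(37, -744) = 1 the prime 37 does not ramify.
Euler's criterion: (-186)^18 mod 37 = 1. Thus (-186|37) = 1.
Legendre symbol 1 ⇒ 37 is split.

37 splits in O_K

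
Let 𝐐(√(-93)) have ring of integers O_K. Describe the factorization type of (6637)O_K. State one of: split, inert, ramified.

d = -93 ≡ 3 (mod 4), so O_K = ℤ[√-93] and disc(K) = 4d = -372.
6637 ∤ -372, so 6637 is unramified.
(-93/6637) = 6544^3318 mod 6637 = 6636, giving Legendre symbol -1.
d is a non-residue mod p, hence 6637 remains inert in O_K.

6637 remains inert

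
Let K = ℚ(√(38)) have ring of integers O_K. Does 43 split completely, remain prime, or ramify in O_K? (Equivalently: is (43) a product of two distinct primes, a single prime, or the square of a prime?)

38 mod 4 = 2, hence disc K = 4·38 = 152 and O_K = ℤ[√38].
disc(K) = 152 is not divisible by 43; 43 is unramified.
Compute (38/43) via Euler: 38^((43-1)/2) mod 43 = 1, so (38/43) = 1.
Legendre symbol 1 ⇒ 43 is split.

split — (43) = 𝔭₁𝔭₂ with 𝔭₁ ≠ 𝔭₂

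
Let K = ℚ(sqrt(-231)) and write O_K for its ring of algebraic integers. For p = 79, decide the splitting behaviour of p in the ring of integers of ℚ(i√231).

Since -231 ≡ 1 mod 4, the ring of integers is ℤ[(1+√-231)/2] with discriminant -231.
79 ∤ -231, so 79 is unramified.
(-231/79) = 6^39 mod 79 = 78, giving Legendre symbol -1.
d is a non-residue mod p, hence 79 remains inert in O_K.

inert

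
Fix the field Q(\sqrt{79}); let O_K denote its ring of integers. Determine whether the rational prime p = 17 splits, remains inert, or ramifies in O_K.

79 mod 4 = 3, hence disc K = 4·79 = 316 and O_K = ℤ[√79].
17 ∤ 316, so 17 is unramified.
Euler's criterion: 79^8 mod 17 = 16. Thus (79|17) = -1.
(79/17) = -1, so 17 is inert.

p is inert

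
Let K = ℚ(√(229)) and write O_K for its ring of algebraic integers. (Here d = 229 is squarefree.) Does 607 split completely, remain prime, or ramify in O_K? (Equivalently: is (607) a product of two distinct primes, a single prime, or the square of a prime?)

split

d = 229 ≡ 1 (mod 4), so O_K = ℤ[(1+√229)/2] and disc(K) = d = 229.
607 ∤ 229, so 607 is unramified.
(229/607) = 229^303 mod 607 = 1, giving Legendre symbol 1.
(229/607) = 1, so 607 splits.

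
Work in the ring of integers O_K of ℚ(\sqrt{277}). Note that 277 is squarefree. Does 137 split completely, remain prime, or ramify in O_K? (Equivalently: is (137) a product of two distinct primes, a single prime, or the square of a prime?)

p is inert

Since 277 ≡ 1 mod 4, the ring of integers is ℤ[(1+√277)/2] with discriminant 277.
137 ∤ 277, so 137 is unramified.
(277/137) = 3^68 mod 137 = 136, giving Legendre symbol -1.
d is a non-residue mod p, hence 137 remains inert in O_K.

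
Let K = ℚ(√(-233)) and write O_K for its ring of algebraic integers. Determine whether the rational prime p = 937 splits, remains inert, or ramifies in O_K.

remains prime (inert)

d = -233 ≡ 3 (mod 4), so O_K = ℤ[√-233] and disc(K) = 4d = -932.
disc(K) = -932 is not divisible by 937; 937 is unramified.
(-233/937) = 704^468 mod 937 = 936, giving Legendre symbol -1.
d is a non-residue mod p, hence 937 remains inert in O_K.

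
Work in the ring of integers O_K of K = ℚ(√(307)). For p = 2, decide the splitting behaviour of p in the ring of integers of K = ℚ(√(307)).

p ramifies

307 mod 4 = 3, hence disc K = 4·307 = 1228 and O_K = ℤ[√307].
2 divides disc(K) = 1228, so 2 ramifies.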